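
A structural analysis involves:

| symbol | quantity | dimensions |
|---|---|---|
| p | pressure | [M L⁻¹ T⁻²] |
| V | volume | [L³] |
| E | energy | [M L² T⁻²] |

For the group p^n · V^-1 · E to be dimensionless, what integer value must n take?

Balance the M exponent: (1)·n from p, plus −(0) + (1) = 1 from the rest, must sum to zero.
n + 1 = 0, so n = -1.

-1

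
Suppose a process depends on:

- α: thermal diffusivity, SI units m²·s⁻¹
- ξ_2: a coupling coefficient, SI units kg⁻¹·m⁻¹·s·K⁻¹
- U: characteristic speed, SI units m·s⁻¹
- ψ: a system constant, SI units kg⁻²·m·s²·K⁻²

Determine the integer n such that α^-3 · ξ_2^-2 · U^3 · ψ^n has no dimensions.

1

Balance the M exponent: (-2)·n from ψ, plus −3·(0) − 2·(-1) + 3·(0) = 2 from the rest, must sum to zero.
-2n + 2 = 0, so n = 1.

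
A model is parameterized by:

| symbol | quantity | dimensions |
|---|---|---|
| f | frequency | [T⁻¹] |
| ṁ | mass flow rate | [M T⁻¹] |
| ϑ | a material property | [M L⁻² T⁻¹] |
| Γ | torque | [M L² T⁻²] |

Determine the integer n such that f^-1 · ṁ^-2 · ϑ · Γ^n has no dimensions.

Balance the M exponent: (1)·n from Γ, plus −(0) − 2·(1) + (1) = -1 from the rest, must sum to zero.
n − 1 = 0, so n = 1.

1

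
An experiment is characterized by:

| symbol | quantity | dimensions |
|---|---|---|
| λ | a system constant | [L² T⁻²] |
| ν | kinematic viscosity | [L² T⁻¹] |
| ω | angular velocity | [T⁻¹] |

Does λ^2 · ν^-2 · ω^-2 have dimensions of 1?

yes

Sum the exponent of each base dimension across the product:
  L: 2·[λ]_L − 2·[ν]_L − 2·[ω]_L = 2·(2) − 2·(2) − 2·(0) = 0
  T: 2·[λ]_T − 2·[ν]_T − 2·[ω]_T = 2·(-2) − 2·(-1) − 2·(-1) = 0
All base exponents vanish — dimensionless.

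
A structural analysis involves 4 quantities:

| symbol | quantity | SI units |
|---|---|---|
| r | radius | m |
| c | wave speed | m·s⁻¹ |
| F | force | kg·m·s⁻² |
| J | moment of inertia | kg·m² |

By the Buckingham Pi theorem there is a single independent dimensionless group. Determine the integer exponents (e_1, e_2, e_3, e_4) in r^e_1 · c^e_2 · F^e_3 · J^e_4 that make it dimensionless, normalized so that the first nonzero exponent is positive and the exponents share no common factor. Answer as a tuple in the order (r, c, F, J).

(3, -2, 1, -1)

M: e_1·(0) + e_2·(0) + e_3·(1) + e_4·(1) = 0
L: e_1·(1) + e_2·(1) + e_3·(1) + e_4·(2) = 0
T: e_1·(0) + e_2·(-1) + e_3·(-2) + e_4·(0) = 0
Solving this homogeneous linear system for the smallest-integer solution (first nonzero entry positive) gives (3, -2, 1, -1).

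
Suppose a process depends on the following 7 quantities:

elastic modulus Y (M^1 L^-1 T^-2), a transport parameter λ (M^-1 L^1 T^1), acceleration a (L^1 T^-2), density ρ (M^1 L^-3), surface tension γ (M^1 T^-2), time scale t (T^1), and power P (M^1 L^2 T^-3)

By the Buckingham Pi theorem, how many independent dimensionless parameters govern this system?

4

There are 7 variables and 3 base dimensions (M, L, T).
The dimension matrix has rank 3.
Independent dimensionless groups: 7 − 3 = 4.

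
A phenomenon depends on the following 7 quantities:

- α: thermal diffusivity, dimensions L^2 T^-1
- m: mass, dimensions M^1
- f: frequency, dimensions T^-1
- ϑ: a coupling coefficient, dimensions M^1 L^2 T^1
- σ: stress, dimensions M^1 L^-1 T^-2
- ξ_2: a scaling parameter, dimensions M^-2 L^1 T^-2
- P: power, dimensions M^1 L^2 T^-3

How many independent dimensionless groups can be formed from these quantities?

There are 7 variables and 3 base dimensions (M, L, T).
The dimension matrix has rank 3.
Independent dimensionless groups: 7 − 3 = 4.

4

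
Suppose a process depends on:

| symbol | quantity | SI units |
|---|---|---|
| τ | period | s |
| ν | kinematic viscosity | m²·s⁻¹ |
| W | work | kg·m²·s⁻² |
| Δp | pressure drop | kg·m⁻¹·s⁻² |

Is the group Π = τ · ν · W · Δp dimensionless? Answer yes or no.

Sum the exponent of each base dimension across the product:
  M: [τ]_M + [ν]_M + [W]_M + [Δp]_M = (0) + (0) + (1) + (1) = 2
  L: [τ]_L + [ν]_L + [W]_L + [Δp]_L = (0) + (2) + (2) + (-1) = 3
  T: [τ]_T + [ν]_T + [W]_T + [Δp]_T = (1) + (-1) + (-2) + (-2) = -4
Net dimensions [M² L³ T⁻⁴] ≠ [1] — not dimensionless.

no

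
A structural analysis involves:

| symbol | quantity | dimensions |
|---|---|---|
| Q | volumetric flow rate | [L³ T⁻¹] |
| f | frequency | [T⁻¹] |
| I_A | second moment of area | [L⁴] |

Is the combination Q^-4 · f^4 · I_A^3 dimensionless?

Sum the exponent of each base dimension across the product:
  L: −4·[Q]_L + 4·[f]_L + 3·[I_A]_L = −4·(3) + 4·(0) + 3·(4) = 0
  T: −4·[Q]_T + 4·[f]_T + 3·[I_A]_T = −4·(-1) + 4·(-1) + 3·(0) = 0
All base exponents vanish — dimensionless.

yes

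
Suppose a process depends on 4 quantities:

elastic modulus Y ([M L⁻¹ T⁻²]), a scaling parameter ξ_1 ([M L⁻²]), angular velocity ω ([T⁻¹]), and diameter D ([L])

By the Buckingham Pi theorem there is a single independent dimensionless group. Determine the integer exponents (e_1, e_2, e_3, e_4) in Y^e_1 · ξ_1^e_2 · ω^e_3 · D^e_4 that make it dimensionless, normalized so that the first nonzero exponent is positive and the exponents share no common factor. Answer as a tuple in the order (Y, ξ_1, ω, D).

M: e_1·(1) + e_2·(1) + e_3·(0) + e_4·(0) = 0
L: e_1·(-1) + e_2·(-2) + e_3·(0) + e_4·(1) = 0
T: e_1·(-2) + e_2·(0) + e_3·(-1) + e_4·(0) = 0
Solving this homogeneous linear system for the smallest-integer solution (first nonzero entry positive) gives (1, -1, -2, -1).

(1, -1, -2, -1)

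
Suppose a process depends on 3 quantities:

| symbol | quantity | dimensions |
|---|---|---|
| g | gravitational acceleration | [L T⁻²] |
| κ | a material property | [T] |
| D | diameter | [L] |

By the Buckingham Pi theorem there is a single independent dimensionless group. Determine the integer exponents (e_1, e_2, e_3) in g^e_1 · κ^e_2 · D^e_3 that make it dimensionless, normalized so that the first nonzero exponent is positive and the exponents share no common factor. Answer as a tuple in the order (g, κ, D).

(1, 2, -1)

L: e_1·(1) + e_2·(0) + e_3·(1) = 0
T: e_1·(-2) + e_2·(1) + e_3·(0) = 0
Solving this homogeneous linear system for the smallest-integer solution (first nonzero entry positive) gives (1, 2, -1).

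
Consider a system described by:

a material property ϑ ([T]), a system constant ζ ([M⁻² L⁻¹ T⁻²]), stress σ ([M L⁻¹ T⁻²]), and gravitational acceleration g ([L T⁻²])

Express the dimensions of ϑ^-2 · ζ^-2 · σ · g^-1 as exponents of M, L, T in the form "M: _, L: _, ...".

Collect each base-dimension exponent across the product:
  M: −2·(0) − 2·(-2) + (1) − (0) = 5
  L: −2·(0) − 2·(-1) + (-1) − (1) = 0
  T: −2·(1) − 2·(-2) + (-2) − (-2) = 2
So the dimensions are [M⁵ T²].

M: 5, L: 0, T: 2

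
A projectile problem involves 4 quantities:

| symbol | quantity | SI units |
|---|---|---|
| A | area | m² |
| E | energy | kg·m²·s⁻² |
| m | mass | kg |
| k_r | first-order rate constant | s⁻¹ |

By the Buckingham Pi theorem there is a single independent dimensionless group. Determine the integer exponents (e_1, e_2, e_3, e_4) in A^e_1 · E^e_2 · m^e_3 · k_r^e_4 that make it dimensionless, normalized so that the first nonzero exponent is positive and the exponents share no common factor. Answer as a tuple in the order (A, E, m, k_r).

M: e_1·(0) + e_2·(1) + e_3·(1) + e_4·(0) = 0
L: e_1·(2) + e_2·(2) + e_3·(0) + e_4·(0) = 0
T: e_1·(0) + e_2·(-2) + e_3·(0) + e_4·(-1) = 0
Solving this homogeneous linear system for the smallest-integer solution (first nonzero entry positive) gives (1, -1, 1, 2).

(1, -1, 1, 2)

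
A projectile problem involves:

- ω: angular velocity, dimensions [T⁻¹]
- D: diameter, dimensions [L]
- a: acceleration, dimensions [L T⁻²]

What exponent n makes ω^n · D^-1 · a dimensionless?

Balance the T exponent: (-1)·n from ω, plus −(0) + (-2) = -2 from the rest, must sum to zero.
−n − 2 = 0, so n = -2.

-2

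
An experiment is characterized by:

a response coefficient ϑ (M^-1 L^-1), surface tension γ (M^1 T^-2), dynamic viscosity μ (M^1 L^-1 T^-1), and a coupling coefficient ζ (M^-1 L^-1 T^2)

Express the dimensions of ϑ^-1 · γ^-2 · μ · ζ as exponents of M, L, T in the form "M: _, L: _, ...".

Collect each base-dimension exponent across the product:
  M: −(-1) − 2·(1) + (1) + (-1) = -1
  L: −(-1) − 2·(0) + (-1) + (-1) = -1
  T: −(0) − 2·(-2) + (-1) + (2) = 5
So the dimensions are [M⁻¹ L⁻¹ T⁵].

M: -1, L: -1, T: 5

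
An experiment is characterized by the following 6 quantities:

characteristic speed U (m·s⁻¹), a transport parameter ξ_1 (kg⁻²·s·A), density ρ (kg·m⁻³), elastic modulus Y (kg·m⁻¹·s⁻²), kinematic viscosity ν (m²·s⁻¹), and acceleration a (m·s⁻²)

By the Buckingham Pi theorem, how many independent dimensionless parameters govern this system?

There are 6 variables and 4 base dimensions (M, L, T, I).
The dimension matrix has rank 4.
Independent dimensionless groups: 6 − 4 = 2.

2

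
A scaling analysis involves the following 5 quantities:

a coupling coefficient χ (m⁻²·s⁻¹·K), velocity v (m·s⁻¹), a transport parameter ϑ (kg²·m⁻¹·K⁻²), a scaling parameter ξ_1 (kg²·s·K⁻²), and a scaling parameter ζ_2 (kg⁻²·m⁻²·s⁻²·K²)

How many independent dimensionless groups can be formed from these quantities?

There are 5 variables and 4 base dimensions (M, L, T, Θ).
The dimension matrix has rank 4.
Independent dimensionless groups: 5 − 4 = 1.

1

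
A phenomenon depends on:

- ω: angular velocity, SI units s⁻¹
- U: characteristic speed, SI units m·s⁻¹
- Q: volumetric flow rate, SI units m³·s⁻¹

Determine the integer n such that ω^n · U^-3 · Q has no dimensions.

2

Balance the T exponent: (-1)·n from ω, plus −3·(-1) + (-1) = 2 from the rest, must sum to zero.
−n + 2 = 0, so n = 2.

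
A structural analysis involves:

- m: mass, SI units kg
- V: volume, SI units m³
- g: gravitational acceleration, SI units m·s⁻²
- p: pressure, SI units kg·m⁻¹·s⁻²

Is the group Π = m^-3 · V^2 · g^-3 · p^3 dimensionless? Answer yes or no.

yes

Sum the exponent of each base dimension across the product:
  M: −3·[m]_M + 2·[V]_M − 3·[g]_M + 3·[p]_M = −3·(1) + 2·(0) − 3·(0) + 3·(1) = 0
  L: −3·[m]_L + 2·[V]_L − 3·[g]_L + 3·[p]_L = −3·(0) + 2·(3) − 3·(1) + 3·(-1) = 0
  T: −3·[m]_T + 2·[V]_T − 3·[g]_T + 3·[p]_T = −3·(0) + 2·(0) − 3·(-2) + 3·(-2) = 0
All base exponents vanish — dimensionless.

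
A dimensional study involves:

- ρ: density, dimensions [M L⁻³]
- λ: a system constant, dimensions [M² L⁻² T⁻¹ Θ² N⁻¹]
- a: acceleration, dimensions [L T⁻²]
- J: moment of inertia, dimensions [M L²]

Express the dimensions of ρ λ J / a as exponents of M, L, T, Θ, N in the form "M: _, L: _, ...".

M: 4, L: -4, T: 1, Θ: 2, N: -1

Collect each base-dimension exponent across the product:
  M: (1) + (2) − (0) + (1) = 4
  L: (-3) + (-2) − (1) + (2) = -4
  T: (0) + (-1) − (-2) + (0) = 1
  Θ: (0) + (2) − (0) + (0) = 2
  N: (0) + (-1) − (0) + (0) = -1
So the dimensions are [M⁴ L⁻⁴ T Θ² N⁻¹].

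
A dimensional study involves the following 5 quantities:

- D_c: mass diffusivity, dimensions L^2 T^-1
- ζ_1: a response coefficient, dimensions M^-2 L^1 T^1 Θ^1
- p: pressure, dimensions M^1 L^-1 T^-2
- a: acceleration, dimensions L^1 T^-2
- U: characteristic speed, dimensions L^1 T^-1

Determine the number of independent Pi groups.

There are 5 variables and 4 base dimensions (M, L, T, Θ).
The dimension matrix has rank 4.
Independent dimensionless groups: 5 − 4 = 1.

1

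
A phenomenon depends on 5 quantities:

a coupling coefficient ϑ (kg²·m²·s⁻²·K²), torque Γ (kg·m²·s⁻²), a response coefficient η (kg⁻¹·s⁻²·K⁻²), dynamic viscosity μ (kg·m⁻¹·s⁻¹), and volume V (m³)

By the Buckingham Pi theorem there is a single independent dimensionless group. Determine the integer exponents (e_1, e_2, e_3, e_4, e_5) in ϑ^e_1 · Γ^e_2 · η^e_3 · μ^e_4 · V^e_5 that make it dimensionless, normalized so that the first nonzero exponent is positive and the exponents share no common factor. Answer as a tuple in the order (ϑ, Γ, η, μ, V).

(1, -3, 1, 2, 2)

M: e_1·(2) + e_2·(1) + e_3·(-1) + e_4·(1) + e_5·(0) = 0
L: e_1·(2) + e_2·(2) + e_3·(0) + e_4·(-1) + e_5·(3) = 0
T: e_1·(-2) + e_2·(-2) + e_3·(-2) + e_4·(-1) + e_5·(0) = 0
Θ: e_1·(2) + e_2·(0) + e_3·(-2) + e_4·(0) + e_5·(0) = 0
Solving this homogeneous linear system for the smallest-integer solution (first nonzero entry positive) gives (1, -3, 1, 2, 2).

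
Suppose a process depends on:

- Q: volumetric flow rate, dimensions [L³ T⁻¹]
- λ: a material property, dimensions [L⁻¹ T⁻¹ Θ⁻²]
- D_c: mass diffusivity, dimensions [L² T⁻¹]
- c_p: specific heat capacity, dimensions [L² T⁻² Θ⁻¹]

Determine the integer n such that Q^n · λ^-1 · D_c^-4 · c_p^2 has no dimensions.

Balance the L exponent: (3)·n from Q, plus −(-1) − 4·(2) + 2·(2) = -3 from the rest, must sum to zero.
3n − 3 = 0, so n = 1.

1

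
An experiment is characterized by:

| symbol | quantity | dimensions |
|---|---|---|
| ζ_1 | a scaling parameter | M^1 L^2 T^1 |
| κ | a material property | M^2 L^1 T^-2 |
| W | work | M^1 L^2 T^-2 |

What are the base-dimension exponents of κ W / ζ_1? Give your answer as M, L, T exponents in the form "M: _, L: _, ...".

M: 2, L: 1, T: -5

Collect each base-dimension exponent across the product:
  M: −(1) + (2) + (1) = 2
  L: −(2) + (1) + (2) = 1
  T: −(1) + (-2) + (-2) = -5
So the dimensions are [M² L T⁻⁵].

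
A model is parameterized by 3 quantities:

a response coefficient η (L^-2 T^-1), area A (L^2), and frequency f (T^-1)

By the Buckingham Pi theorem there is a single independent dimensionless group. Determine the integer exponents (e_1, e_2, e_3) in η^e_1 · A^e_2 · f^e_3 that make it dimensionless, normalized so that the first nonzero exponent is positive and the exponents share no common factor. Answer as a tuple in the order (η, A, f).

(1, 1, -1)

L: e_1·(-2) + e_2·(2) + e_3·(0) = 0
T: e_1·(-1) + e_2·(0) + e_3·(-1) = 0
Solving this homogeneous linear system for the smallest-integer solution (first nonzero entry positive) gives (1, 1, -1).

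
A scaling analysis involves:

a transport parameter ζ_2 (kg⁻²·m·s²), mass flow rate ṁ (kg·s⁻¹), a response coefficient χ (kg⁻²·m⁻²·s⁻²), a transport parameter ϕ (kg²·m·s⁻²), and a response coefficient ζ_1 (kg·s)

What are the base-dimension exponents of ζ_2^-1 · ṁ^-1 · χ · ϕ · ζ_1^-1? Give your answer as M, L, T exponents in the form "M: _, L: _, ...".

M: 0, L: -2, T: -6

Collect each base-dimension exponent across the product:
  M: −(-2) − (1) + (-2) + (2) − (1) = 0
  L: −(1) − (0) + (-2) + (1) − (0) = -2
  T: −(2) − (-1) + (-2) + (-2) − (1) = -6
So the dimensions are [L⁻² T⁻⁶].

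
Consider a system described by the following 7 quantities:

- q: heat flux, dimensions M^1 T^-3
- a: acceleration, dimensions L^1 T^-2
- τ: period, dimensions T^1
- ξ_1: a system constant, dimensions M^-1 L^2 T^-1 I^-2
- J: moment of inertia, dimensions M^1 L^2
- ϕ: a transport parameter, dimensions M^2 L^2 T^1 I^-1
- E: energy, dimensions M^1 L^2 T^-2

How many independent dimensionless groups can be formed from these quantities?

There are 7 variables and 4 base dimensions (M, L, T, I).
The dimension matrix has rank 4.
Independent dimensionless groups: 7 − 4 = 3.

3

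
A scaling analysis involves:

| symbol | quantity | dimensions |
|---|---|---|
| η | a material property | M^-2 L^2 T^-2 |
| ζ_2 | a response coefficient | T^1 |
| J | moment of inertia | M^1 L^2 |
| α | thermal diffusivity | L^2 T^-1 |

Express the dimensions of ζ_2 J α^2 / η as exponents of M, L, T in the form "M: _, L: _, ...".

Collect each base-dimension exponent across the product:
  M: −(-2) + (0) + (1) + 2·(0) = 3
  L: −(2) + (0) + (2) + 2·(2) = 4
  T: −(-2) + (1) + (0) + 2·(-1) = 1
So the dimensions are [M³ L⁴ T].

M: 3, L: 4, T: 1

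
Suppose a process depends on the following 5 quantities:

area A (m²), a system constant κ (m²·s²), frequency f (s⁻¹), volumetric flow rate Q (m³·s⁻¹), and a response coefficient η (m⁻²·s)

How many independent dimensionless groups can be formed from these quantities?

There are 5 variables and 2 base dimensions (L, T).
The dimension matrix has rank 2.
Independent dimensionless groups: 5 − 2 = 3.

3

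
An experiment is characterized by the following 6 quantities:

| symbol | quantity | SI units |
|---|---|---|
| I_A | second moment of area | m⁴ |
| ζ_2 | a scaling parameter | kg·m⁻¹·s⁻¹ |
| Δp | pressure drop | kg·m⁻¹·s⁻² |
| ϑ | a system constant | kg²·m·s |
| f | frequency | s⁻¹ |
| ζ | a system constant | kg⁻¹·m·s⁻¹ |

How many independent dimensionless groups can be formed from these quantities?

3

There are 6 variables and 3 base dimensions (M, L, T).
The dimension matrix has rank 3.
Independent dimensionless groups: 6 − 3 = 3.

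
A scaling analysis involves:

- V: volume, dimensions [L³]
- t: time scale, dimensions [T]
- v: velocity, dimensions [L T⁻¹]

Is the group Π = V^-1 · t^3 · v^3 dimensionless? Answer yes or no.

Sum the exponent of each base dimension across the product:
  M: −[V]_M + 3·[t]_M + 3·[v]_M = −(0) + 3·(0) + 3·(0) = 0
  L: −[V]_L + 3·[t]_L + 3·[v]_L = −(3) + 3·(0) + 3·(1) = 0
  T: −[V]_T + 3·[t]_T + 3·[v]_T = −(0) + 3·(1) + 3·(-1) = 0
All base exponents vanish — dimensionless.

yes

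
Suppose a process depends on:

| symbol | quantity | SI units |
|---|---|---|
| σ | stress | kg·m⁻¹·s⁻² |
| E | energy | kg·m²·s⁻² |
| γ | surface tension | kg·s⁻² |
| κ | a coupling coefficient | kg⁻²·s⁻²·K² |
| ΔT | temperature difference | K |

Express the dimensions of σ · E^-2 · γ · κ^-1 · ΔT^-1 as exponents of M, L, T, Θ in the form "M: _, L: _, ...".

Collect each base-dimension exponent across the product:
  M: (1) − 2·(1) + (1) − (-2) − (0) = 2
  L: (-1) − 2·(2) + (0) − (0) − (0) = -5
  T: (-2) − 2·(-2) + (-2) − (-2) − (0) = 2
  Θ: (0) − 2·(0) + (0) − (2) − (1) = -3
So the dimensions are [M² L⁻⁵ T² Θ⁻³].

M: 2, L: -5, T: 2, Θ: -3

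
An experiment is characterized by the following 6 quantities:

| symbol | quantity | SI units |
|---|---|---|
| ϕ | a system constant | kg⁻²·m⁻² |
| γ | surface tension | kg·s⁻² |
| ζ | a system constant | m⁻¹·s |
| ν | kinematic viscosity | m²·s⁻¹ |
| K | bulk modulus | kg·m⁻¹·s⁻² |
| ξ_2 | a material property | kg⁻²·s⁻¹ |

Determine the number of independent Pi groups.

There are 6 variables and 3 base dimensions (M, L, T).
The dimension matrix has rank 3.
Independent dimensionless groups: 6 − 3 = 3.

3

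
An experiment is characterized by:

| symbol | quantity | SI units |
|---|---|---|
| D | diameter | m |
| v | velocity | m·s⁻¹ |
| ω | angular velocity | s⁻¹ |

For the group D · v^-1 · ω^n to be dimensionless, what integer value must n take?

Balance the T exponent: (-1)·n from ω, plus (0) − (-1) = 1 from the rest, must sum to zero.
−n + 1 = 0, so n = 1.

1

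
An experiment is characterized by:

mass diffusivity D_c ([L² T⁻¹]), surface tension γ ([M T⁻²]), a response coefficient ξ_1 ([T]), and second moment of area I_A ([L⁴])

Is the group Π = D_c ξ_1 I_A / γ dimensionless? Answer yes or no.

no

Sum the exponent of each base dimension across the product:
  M: [D_c]_M − [γ]_M + [ξ_1]_M + [I_A]_M = (0) − (1) + (0) + (0) = -1
  L: [D_c]_L − [γ]_L + [ξ_1]_L + [I_A]_L = (2) − (0) + (0) + (4) = 6
  T: [D_c]_T − [γ]_T + [ξ_1]_T + [I_A]_T = (-1) − (-2) + (1) + (0) = 2
Net dimensions [M⁻¹ L⁶ T²] ≠ [1] — not dimensionless.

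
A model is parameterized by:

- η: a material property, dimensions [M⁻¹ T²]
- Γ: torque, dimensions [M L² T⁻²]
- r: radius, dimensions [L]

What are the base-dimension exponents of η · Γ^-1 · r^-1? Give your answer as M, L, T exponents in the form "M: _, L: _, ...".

M: -2, L: -3, T: 4

Collect each base-dimension exponent across the product:
  M: (-1) − (1) − (0) = -2
  L: (0) − (2) − (1) = -3
  T: (2) − (-2) − (0) = 4
So the dimensions are [M⁻² L⁻³ T⁴].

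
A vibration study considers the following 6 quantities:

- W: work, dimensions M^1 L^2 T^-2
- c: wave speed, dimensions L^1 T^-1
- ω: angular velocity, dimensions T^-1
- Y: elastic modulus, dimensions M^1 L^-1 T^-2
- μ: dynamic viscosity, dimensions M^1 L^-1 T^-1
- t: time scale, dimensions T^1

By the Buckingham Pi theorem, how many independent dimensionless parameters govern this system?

3

There are 6 variables and 3 base dimensions (M, L, T).
The dimension matrix has rank 3.
Independent dimensionless groups: 6 − 3 = 3.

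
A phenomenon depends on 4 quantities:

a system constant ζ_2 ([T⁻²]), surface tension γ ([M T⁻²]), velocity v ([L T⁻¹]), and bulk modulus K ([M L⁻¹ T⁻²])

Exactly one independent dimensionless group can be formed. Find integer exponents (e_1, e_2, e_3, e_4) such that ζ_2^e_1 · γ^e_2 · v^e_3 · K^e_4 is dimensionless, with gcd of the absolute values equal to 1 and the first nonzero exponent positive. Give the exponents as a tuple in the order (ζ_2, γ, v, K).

M: e_1·(0) + e_2·(1) + e_3·(0) + e_4·(1) = 0
L: e_1·(0) + e_2·(0) + e_3·(1) + e_4·(-1) = 0
T: e_1·(-2) + e_2·(-2) + e_3·(-1) + e_4·(-2) = 0
Solving this homogeneous linear system for the smallest-integer solution (first nonzero entry positive) gives (1, 2, -2, -2).

(1, 2, -2, -2)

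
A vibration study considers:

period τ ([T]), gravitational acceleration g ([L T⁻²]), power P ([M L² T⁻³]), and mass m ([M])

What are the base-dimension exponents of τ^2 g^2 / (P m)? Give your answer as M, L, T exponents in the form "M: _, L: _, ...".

M: -2, L: 0, T: 1

Collect each base-dimension exponent across the product:
  M: 2·(0) + 2·(0) − (1) − (1) = -2
  L: 2·(0) + 2·(1) − (2) − (0) = 0
  T: 2·(1) + 2·(-2) − (-3) − (0) = 1
So the dimensions are [M⁻² T].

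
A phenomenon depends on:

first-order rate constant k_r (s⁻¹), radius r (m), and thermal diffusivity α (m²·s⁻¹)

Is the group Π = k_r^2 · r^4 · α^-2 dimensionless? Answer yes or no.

Sum the exponent of each base dimension across the product:
  M: 2·[k_r]_M + 4·[r]_M − 2·[α]_M = 2·(0) + 4·(0) − 2·(0) = 0
  L: 2·[k_r]_L + 4·[r]_L − 2·[α]_L = 2·(0) + 4·(1) − 2·(2) = 0
  T: 2·[k_r]_T + 4·[r]_T − 2·[α]_T = 2·(-1) + 4·(0) − 2·(-1) = 0
  I: 2·[k_r]_I + 4·[r]_I − 2·[α]_I = 2·(0) + 4·(0) − 2·(0) = 0
All base exponents vanish — dimensionless.

yes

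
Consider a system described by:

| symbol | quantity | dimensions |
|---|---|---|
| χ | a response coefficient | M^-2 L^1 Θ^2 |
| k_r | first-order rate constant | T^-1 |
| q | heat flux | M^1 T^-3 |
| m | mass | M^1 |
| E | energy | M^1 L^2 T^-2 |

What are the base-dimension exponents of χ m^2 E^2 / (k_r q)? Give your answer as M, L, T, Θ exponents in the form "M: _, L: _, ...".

Collect each base-dimension exponent across the product:
  M: (-2) − (0) − (1) + 2·(1) + 2·(1) = 1
  L: (1) − (0) − (0) + 2·(0) + 2·(2) = 5
  T: (0) − (-1) − (-3) + 2·(0) + 2·(-2) = 0
  Θ: (2) − (0) − (0) + 2·(0) + 2·(0) = 2
So the dimensions are [M L⁵ Θ²].

M: 1, L: 5, T: 0, Θ: 2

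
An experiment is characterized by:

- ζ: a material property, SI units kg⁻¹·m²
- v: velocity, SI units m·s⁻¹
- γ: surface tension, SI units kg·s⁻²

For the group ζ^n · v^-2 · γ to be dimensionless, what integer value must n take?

Balance the M exponent: (-1)·n from ζ, plus −2·(0) + (1) = 1 from the rest, must sum to zero.
−n + 1 = 0, so n = 1.

1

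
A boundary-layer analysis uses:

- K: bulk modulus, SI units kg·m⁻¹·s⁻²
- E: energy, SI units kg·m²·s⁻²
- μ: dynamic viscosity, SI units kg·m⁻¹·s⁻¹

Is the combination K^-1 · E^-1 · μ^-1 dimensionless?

no

Sum the exponent of each base dimension across the product:
  M: −[K]_M − [E]_M − [μ]_M = −(1) − (1) − (1) = -3
  L: −[K]_L − [E]_L − [μ]_L = −(-1) − (2) − (-1) = 0
  T: −[K]_T − [E]_T − [μ]_T = −(-2) − (-2) − (-1) = 5
Net dimensions [M⁻³ T⁵] ≠ [1] — not dimensionless.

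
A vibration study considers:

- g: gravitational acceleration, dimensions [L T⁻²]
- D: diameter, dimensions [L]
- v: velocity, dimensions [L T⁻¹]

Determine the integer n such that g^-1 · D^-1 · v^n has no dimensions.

Balance the L exponent: (1)·n from v, plus −(1) − (1) = -2 from the rest, must sum to zero.
n − 2 = 0, so n = 2.

2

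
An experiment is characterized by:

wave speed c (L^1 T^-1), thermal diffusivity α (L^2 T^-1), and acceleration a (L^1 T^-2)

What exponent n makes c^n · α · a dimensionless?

-3

Balance the L exponent: (1)·n from c, plus (2) + (1) = 3 from the rest, must sum to zero.
n + 3 = 0, so n = -3.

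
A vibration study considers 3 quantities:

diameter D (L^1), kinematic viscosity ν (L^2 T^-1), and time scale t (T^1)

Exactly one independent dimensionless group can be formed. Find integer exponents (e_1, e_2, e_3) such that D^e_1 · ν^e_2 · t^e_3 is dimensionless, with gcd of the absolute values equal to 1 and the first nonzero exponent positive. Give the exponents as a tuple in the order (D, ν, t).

(2, -1, -1)

L: e_1·(1) + e_2·(2) + e_3·(0) = 0
T: e_1·(0) + e_2·(-1) + e_3·(1) = 0
Solving this homogeneous linear system for the smallest-integer solution (first nonzero entry positive) gives (2, -1, -1).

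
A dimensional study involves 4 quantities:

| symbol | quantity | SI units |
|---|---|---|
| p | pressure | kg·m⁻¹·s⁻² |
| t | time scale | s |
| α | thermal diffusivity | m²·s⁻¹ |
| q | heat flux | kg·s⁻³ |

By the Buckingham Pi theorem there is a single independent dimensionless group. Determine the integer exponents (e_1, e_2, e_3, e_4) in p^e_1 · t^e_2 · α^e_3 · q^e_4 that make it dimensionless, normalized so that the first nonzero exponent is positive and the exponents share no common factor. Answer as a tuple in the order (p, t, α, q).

(2, -1, 1, -2)

M: e_1·(1) + e_2·(0) + e_3·(0) + e_4·(1) = 0
L: e_1·(-1) + e_2·(0) + e_3·(2) + e_4·(0) = 0
T: e_1·(-2) + e_2·(1) + e_3·(-1) + e_4·(-3) = 0
Solving this homogeneous linear system for the smallest-integer solution (first nonzero entry positive) gives (2, -1, 1, -2).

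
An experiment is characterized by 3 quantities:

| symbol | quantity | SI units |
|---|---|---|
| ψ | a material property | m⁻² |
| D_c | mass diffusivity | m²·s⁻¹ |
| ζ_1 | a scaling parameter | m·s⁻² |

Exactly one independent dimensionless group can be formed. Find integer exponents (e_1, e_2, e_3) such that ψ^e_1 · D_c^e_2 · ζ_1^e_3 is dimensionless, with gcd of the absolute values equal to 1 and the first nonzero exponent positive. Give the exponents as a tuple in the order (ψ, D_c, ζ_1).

L: e_1·(-2) + e_2·(2) + e_3·(1) = 0
T: e_1·(0) + e_2·(-1) + e_3·(-2) = 0
Solving this homogeneous linear system for the smallest-integer solution (first nonzero entry positive) gives (3, 4, -2).

(3, 4, -2)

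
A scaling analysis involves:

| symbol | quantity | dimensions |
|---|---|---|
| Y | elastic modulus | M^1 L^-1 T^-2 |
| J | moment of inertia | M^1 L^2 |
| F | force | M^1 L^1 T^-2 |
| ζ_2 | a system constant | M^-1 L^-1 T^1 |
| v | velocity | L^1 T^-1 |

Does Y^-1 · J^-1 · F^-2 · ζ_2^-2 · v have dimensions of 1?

no

Sum the exponent of each base dimension across the product:
  M: −[Y]_M − [J]_M − 2·[F]_M − 2·[ζ_2]_M + [v]_M = −(1) − (1) − 2·(1) − 2·(-1) + (0) = -2
  L: −[Y]_L − [J]_L − 2·[F]_L − 2·[ζ_2]_L + [v]_L = −(-1) − (2) − 2·(1) − 2·(-1) + (1) = 0
  T: −[Y]_T − [J]_T − 2·[F]_T − 2·[ζ_2]_T + [v]_T = −(-2) − (0) − 2·(-2) − 2·(1) + (-1) = 3
Net dimensions [M⁻² T³] ≠ [1] — not dimensionless.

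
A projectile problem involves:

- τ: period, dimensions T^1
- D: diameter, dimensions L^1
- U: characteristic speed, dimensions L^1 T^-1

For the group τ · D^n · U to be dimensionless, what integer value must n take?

Balance the L exponent: (1)·n from D, plus (0) + (1) = 1 from the rest, must sum to zero.
n + 1 = 0, so n = -1.

-1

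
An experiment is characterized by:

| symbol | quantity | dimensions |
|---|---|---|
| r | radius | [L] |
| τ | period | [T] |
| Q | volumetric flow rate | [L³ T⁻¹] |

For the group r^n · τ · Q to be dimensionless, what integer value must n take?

-3

Balance the L exponent: (1)·n from r, plus (0) + (3) = 3 from the rest, must sum to zero.
n + 3 = 0, so n = -3.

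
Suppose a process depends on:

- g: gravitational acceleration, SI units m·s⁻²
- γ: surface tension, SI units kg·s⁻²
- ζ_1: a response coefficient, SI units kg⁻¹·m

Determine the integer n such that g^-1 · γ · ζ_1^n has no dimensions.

1

Balance the M exponent: (-1)·n from ζ_1, plus −(0) + (1) = 1 from the rest, must sum to zero.
−n + 1 = 0, so n = 1.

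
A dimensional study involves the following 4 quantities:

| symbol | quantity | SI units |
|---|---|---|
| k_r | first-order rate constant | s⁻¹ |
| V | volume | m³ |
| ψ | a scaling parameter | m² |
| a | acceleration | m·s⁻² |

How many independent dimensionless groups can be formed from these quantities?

2

There are 4 variables and 2 base dimensions (L, T).
The dimension matrix has rank 2.
Independent dimensionless groups: 4 − 2 = 2.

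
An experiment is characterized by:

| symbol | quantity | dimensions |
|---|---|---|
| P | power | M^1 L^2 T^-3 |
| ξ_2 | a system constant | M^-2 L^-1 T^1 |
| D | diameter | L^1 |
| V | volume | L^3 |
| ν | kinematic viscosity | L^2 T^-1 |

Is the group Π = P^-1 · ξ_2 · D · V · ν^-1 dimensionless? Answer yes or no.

no

Sum the exponent of each base dimension across the product:
  M: −[P]_M + [ξ_2]_M + [D]_M + [V]_M − [ν]_M = −(1) + (-2) + (0) + (0) − (0) = -3
  L: −[P]_L + [ξ_2]_L + [D]_L + [V]_L − [ν]_L = −(2) + (-1) + (1) + (3) − (2) = -1
  T: −[P]_T + [ξ_2]_T + [D]_T + [V]_T − [ν]_T = −(-3) + (1) + (0) + (0) − (-1) = 5
Net dimensions [M⁻³ L⁻¹ T⁵] ≠ [1] — not dimensionless.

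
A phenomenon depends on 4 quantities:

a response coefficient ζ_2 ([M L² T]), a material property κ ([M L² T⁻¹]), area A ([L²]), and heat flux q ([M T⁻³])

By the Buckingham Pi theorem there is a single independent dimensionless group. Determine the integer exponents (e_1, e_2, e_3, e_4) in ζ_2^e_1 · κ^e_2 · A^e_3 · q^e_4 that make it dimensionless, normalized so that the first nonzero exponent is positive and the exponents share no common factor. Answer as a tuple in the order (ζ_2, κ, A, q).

M: e_1·(1) + e_2·(1) + e_3·(0) + e_4·(1) = 0
L: e_1·(2) + e_2·(2) + e_3·(2) + e_4·(0) = 0
T: e_1·(1) + e_2·(-1) + e_3·(0) + e_4·(-3) = 0
Solving this homogeneous linear system for the smallest-integer solution (first nonzero entry positive) gives (1, -2, 1, 1).

(1, -2, 1, 1)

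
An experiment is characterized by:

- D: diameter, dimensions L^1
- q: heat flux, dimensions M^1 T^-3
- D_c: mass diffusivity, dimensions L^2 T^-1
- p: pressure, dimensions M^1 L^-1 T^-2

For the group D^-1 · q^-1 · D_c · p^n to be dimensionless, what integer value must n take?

Balance the M exponent: (1)·n from p, plus −(0) − (1) + (0) = -1 from the rest, must sum to zero.
n − 1 = 0, so n = 1.

1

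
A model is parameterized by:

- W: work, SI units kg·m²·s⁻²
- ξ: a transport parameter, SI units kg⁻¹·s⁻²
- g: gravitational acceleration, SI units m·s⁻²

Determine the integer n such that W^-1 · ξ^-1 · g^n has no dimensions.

Balance the L exponent: (1)·n from g, plus −(2) − (0) = -2 from the rest, must sum to zero.
n − 2 = 0, so n = 2.

2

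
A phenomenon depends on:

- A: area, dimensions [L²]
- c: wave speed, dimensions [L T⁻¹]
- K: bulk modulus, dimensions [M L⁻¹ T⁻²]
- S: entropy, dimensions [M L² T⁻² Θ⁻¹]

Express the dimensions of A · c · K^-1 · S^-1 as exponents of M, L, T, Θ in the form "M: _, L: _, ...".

M: -2, L: 2, T: 3, Θ: 1

Collect each base-dimension exponent across the product:
  M: (0) + (0) − (1) − (1) = -2
  L: (2) + (1) − (-1) − (2) = 2
  T: (0) + (-1) − (-2) − (-2) = 3
  Θ: (0) + (0) − (0) − (-1) = 1
So the dimensions are [M⁻² L² T³ Θ].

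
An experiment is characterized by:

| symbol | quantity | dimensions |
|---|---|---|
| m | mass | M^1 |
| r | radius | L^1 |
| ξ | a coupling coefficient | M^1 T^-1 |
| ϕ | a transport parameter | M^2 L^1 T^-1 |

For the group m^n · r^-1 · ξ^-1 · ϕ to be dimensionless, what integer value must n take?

Balance the M exponent: (1)·n from m, plus −(0) − (1) + (2) = 1 from the rest, must sum to zero.
n + 1 = 0, so n = -1.

-1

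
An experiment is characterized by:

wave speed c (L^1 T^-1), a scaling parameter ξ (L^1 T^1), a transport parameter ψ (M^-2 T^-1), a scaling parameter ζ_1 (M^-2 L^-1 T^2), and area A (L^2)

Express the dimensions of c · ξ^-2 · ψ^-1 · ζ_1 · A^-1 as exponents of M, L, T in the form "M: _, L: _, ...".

Collect each base-dimension exponent across the product:
  M: (0) − 2·(0) − (-2) + (-2) − (0) = 0
  L: (1) − 2·(1) − (0) + (-1) − (2) = -4
  T: (-1) − 2·(1) − (-1) + (2) − (0) = 0
So the dimensions are [L⁻⁴].

M: 0, L: -4, T: 0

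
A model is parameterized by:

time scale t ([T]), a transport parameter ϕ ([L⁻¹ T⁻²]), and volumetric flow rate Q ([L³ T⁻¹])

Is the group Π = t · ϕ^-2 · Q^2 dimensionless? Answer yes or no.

Sum the exponent of each base dimension across the product:
  L: [t]_L − 2·[ϕ]_L + 2·[Q]_L = (0) − 2·(-1) + 2·(3) = 8
  T: [t]_T − 2·[ϕ]_T + 2·[Q]_T = (1) − 2·(-2) + 2·(-1) = 3
Net dimensions [L⁸ T³] ≠ [1] — not dimensionless.

no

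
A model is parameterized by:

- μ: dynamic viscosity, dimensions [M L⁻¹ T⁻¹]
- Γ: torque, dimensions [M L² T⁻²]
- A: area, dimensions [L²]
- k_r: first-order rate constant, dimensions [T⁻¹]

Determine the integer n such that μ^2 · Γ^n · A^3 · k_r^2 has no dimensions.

Balance the M exponent: (1)·n from Γ, plus 2·(1) + 3·(0) + 2·(0) = 2 from the rest, must sum to zero.
n + 2 = 0, so n = -2.

-2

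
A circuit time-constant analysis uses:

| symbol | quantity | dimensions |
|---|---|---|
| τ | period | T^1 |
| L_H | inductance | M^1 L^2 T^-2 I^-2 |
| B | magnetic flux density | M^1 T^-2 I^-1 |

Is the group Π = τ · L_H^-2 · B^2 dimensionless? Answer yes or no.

no

Sum the exponent of each base dimension across the product:
  M: [τ]_M − 2·[L_H]_M + 2·[B]_M = (0) − 2·(1) + 2·(1) = 0
  L: [τ]_L − 2·[L_H]_L + 2·[B]_L = (0) − 2·(2) + 2·(0) = -4
  T: [τ]_T − 2·[L_H]_T + 2·[B]_T = (1) − 2·(-2) + 2·(-2) = 1
  I: [τ]_I − 2·[L_H]_I + 2·[B]_I = (0) − 2·(-2) + 2·(-1) = 2
Net dimensions [L⁻⁴ T I²] ≠ [1] — not dimensionless.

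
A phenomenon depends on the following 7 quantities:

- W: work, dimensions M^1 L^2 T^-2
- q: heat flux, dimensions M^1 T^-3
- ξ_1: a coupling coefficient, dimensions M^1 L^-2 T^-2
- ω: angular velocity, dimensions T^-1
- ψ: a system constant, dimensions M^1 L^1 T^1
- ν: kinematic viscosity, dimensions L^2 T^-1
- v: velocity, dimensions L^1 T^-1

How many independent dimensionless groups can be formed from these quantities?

4

There are 7 variables and 3 base dimensions (M, L, T).
The dimension matrix has rank 3.
Independent dimensionless groups: 7 − 3 = 4.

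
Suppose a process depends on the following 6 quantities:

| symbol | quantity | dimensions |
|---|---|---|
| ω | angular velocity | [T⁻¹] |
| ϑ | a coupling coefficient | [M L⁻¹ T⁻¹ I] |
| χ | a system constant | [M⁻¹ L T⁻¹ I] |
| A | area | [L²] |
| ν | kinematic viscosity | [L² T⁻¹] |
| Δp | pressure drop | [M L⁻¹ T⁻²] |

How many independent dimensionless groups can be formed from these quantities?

2

There are 6 variables and 4 base dimensions (M, L, T, I).
The dimension matrix has rank 4.
Independent dimensionless groups: 6 − 4 = 2.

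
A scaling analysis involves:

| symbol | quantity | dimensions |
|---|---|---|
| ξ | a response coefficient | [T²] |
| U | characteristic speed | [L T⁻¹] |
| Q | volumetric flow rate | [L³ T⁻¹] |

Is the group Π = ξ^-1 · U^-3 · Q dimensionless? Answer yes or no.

yes

Sum the exponent of each base dimension across the product:
  M: −[ξ]_M − 3·[U]_M + [Q]_M = −(0) − 3·(0) + (0) = 0
  L: −[ξ]_L − 3·[U]_L + [Q]_L = −(0) − 3·(1) + (3) = 0
  T: −[ξ]_T − 3·[U]_T + [Q]_T = −(2) − 3·(-1) + (-1) = 0
All base exponents vanish — dimensionless.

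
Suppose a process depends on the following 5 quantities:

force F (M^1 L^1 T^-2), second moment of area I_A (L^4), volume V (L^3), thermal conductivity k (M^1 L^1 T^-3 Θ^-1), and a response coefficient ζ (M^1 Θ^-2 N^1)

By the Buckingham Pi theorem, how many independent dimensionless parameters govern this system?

There are 5 variables and 5 base dimensions (M, L, T, Θ, N).
The dimension matrix has rank 4 (less than 5: the dimension vectors are linearly dependent).
Independent dimensionless groups: 5 − 4 = 1.

1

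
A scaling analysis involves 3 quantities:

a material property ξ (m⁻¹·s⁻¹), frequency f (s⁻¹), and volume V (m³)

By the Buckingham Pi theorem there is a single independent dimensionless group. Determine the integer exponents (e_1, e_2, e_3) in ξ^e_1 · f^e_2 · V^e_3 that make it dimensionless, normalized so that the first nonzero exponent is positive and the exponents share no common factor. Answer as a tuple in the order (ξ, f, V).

(3, -3, 1)

L: e_1·(-1) + e_2·(0) + e_3·(3) = 0
T: e_1·(-1) + e_2·(-1) + e_3·(0) = 0
Solving this homogeneous linear system for the smallest-integer solution (first nonzero entry positive) gives (3, -3, 1).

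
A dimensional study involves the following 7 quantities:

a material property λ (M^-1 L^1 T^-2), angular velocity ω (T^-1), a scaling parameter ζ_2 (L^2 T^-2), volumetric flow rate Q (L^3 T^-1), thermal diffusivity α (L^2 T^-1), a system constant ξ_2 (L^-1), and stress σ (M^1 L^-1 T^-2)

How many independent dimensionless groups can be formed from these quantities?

4

There are 7 variables and 3 base dimensions (M, L, T).
The dimension matrix has rank 3.
Independent dimensionless groups: 7 − 3 = 4.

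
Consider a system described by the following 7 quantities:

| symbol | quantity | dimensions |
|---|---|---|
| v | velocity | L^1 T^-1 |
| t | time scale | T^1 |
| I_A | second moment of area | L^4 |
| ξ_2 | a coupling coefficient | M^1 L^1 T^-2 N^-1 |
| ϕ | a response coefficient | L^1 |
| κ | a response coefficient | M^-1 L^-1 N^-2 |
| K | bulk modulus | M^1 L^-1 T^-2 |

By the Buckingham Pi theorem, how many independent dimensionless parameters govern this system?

3

There are 7 variables and 4 base dimensions (M, L, T, N).
The dimension matrix has rank 4.
Independent dimensionless groups: 7 − 4 = 3.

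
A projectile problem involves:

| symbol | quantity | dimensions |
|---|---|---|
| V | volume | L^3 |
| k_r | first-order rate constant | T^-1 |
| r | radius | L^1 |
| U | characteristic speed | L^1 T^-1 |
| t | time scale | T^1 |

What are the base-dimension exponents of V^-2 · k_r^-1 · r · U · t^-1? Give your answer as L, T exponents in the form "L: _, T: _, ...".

Collect each base-dimension exponent across the product:
  L: −2·(3) − (0) + (1) + (1) − (0) = -4
  T: −2·(0) − (-1) + (0) + (-1) − (1) = -1
So the dimensions are [L⁻⁴ T⁻¹].

L: -4, T: -1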